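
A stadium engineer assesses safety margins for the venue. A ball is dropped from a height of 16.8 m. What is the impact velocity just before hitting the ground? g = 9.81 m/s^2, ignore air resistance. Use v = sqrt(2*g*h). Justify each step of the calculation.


v = sqrt(2 * g * h)
v = sqrt(2 * 9.81 * 16.8)
v = sqrt(329.616) = 18.1553 m/s

18.1553 m/s


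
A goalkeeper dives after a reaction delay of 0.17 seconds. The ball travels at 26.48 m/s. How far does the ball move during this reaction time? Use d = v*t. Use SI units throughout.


d = v * t
d = 26.48 * 0.17
d = 4.5016 m

4.5016 m


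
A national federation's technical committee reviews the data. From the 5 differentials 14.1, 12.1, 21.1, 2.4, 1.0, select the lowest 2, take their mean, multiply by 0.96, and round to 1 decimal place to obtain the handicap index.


All differentials: 14.1, 12.1, 21.1, 2.4, 1.0
Sorted: 1.0, 2.4, 12.1, 14.1, 21.1
Best 2: 1.0, 2.4
Average of best = 3.4 / 2 = 1.7
Raw index = 1.7 * 0.96 = 1.632
Handicap index = round(1.632, 1) = 1.6

1.6


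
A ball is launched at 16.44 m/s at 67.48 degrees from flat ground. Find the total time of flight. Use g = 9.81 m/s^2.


T = 2*v*sin(theta)/g
sin(theta) = sin(67.48 deg) = 0.9237
T = 2*16.44*0.9237 / 9.81
T = 30.3728 / 9.81 = 3.0961 s

3.0961 s


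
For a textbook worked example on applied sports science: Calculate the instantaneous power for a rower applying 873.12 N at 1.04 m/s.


P = F * v
P = 873.12 * 1.04
P = 908.0448 W

908.0448 W


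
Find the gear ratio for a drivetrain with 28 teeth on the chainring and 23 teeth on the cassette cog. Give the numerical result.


GR = front_teeth / rear_teeth
GR = 28 / 23
GR = 1.2174

1.2174


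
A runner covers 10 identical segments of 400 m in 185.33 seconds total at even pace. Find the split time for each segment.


Split time = total_time / n_laps = 185.33 / 10
Split time = 18.533 s per lap

18.533 s


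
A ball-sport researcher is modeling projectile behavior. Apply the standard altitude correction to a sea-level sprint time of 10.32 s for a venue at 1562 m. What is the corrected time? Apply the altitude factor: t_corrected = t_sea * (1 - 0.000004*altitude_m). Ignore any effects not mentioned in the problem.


Correction factor = 1 - 0.000004 * 1562 = 0.993752
t_corrected = t_sea * factor = 10.32 * 0.993752
t_corrected = 10.2555 s

10.2555 s


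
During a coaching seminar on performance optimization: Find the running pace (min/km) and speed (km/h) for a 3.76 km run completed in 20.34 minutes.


Pace = time / distance = 20.34 min / 3.76 km = 5.4096 min/km
Speed = distance / time_in_hours = 3.76 / 0.339 hr
Speed = 11.0914 km/h

5.4096 min/km, 11.0914 km/h


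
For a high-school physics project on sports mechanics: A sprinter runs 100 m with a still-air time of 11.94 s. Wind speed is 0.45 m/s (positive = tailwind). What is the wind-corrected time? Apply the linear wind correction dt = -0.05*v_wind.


dt = -0.05 * v_wind = -0.05 * 0.45 = -0.0225 s
t_corrected = t_still + dt = 11.94 + (-0.0225)
t_corrected = 11.9175 s

11.9175 s


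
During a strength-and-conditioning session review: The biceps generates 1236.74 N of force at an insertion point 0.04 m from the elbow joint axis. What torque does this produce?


tau = F * d
tau = 1236.74 * 0.04
tau = 49.4696 N*m

49.4696 N*m


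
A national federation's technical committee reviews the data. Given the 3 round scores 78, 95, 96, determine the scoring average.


Average = sum / n
Sum = 269
Average = 269 / 3 = 89.6667

89.6667


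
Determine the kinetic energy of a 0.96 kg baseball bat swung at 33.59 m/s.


KE = 0.5 * m * v^2
KE = 0.5 * 0.96 * 33.59^2
KE = 0.5 * 0.96 * 1128.2881 = 541.5783 J

541.5783 J


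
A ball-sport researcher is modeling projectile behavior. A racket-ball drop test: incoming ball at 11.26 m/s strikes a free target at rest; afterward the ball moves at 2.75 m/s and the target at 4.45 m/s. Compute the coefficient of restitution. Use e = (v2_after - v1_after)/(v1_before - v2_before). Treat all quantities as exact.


e = (v2_after - v1_after) / (v1_before - v2_before)
Numerator = 4.45 - 2.75 = 1.7
Denominator = 11.26 - 0 = 11.26
e = 1.7 / 11.26 = 0.151

0.151


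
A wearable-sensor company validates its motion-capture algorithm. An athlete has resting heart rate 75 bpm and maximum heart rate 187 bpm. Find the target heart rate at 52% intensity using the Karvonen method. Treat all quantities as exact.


Target = HRrest + pct*(HRmax - HRrest)
Heart rate reserve = HRmax - HRrest = 187 - 75 = 112 bpm
Fraction = 52% = 0.52
Target = 75 + 0.52 * 112
Target = 75 + 58.24 = 133.24 bpm

133.24 bpm


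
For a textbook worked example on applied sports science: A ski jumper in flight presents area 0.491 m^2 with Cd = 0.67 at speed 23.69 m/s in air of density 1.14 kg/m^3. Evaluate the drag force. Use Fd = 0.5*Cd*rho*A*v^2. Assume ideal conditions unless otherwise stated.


Fd = 0.5 * Cd * rho * A * v^2
Fd = 0.5 * 0.67 * 1.14 * 0.491 * 23.69^2
v^2 = 561.2161
Fd = 0.5 * 0.67 * 1.14 * 0.491 * 561.2161 = 105.2353 N

105.2353 N


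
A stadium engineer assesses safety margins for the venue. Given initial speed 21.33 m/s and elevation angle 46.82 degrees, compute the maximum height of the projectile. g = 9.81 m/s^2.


H = (v*sin(theta))^2 / (2*g)
vy = v*sin(theta) = 21.33 * sin(46.82 deg) = 15.554 m/s
H = vy^2 / (2*g) = 241.9268 / (2*9.81)
H = 241.9268 / 19.62 = 12.3306 m

12.3306 m


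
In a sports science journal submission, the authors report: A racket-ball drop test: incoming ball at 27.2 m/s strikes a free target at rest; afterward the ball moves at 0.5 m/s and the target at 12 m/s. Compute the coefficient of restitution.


e = (v2_after - v1_after) / (v1_before - v2_before)
Numerator = 12 - 0.5 = 11.5
Denominator = 27.2 - 0 = 27.2
e = 11.5 / 27.2 = 0.4228

0.4228


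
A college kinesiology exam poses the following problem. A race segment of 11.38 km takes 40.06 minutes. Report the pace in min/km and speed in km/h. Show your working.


Pace = time / distance = 40.06 min / 11.38 km = 3.5202 min/km
Speed = distance / time_in_hours = 11.38 / 0.6677 hr
Speed = 17.0444 km/h

3.5202 min/km, 17.0444 km/h


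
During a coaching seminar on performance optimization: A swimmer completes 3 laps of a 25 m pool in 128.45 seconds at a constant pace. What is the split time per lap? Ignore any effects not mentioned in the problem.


Split time = total_time / n_laps = 128.45 / 3
Split time = 42.8167 s per lap

42.8167 s


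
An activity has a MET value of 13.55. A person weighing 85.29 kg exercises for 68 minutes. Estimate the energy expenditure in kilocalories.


kcal = MET * mass * time_hr
Convert time: 68 min = 1.1333 hr
kcal = 13.55 * 85.29 * 1.1333
kcal = 1309.7701 kcal

1309.7701 kcal


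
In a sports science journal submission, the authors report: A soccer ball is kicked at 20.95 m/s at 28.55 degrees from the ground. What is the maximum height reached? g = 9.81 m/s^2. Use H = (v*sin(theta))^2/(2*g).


H = (v*sin(theta))^2 / (2*g)
vy = v*sin(theta) = 20.95 * sin(28.55 deg) = 10.0125 m/s
H = vy^2 / (2*g) = 100.2509 / (2*9.81)
H = 100.2509 / 19.62 = 5.1096 m

5.1096 m


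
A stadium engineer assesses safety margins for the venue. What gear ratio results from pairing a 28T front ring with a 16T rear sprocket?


GR = front_teeth / rear_teeth
GR = 28 / 16
GR = 1.75

1.75


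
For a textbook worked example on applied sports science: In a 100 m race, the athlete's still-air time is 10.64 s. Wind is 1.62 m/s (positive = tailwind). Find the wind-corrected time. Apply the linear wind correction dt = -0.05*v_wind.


dt = -0.05 * v_wind = -0.05 * 1.62 = -0.081 s
t_corrected = t_still + dt = 10.64 + (-0.081)
t_corrected = 10.559 s

10.559 s


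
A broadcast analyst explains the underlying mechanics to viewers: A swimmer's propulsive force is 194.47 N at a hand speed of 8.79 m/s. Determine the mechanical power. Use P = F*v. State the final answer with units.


P = F * v
P = 194.47 * 8.79
P = 1709.3913 W

1709.3913 W


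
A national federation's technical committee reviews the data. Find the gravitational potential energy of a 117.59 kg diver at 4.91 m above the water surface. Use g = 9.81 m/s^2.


PE = m * g * h
PE = 117.59 * 9.81 * 4.91
PE = 1153.5579 * 4.91 = 5663.9693 J

5663.9693 J


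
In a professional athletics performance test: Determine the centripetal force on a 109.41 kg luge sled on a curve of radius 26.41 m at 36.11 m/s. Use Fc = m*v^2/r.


Fc = m * v^2 / r
v^2 = 36.11^2 = 1303.9321
Fc = 109.41 * 1303.9321 / 26.41
Fc = 142663.2111 / 26.41 = 5401.8633 N

5401.8633 N


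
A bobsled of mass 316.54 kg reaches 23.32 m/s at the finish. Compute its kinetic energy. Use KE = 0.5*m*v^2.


KE = 0.5 * m * v^2
KE = 0.5 * 316.54 * 23.32^2
KE = 0.5 * 316.54 * 543.8224 = 86070.7712 J

86070.7712 J


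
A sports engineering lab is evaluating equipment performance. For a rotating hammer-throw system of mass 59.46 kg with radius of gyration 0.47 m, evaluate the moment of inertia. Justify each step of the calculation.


I = m * k^2
I = 59.46 * 0.47^2
I = 59.46 * 0.2209 = 13.1347 kg*m^2

13.1347 kg*m^2


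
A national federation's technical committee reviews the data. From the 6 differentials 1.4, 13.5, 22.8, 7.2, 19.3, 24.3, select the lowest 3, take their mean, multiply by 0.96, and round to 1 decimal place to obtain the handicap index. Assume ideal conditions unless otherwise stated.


All differentials: 1.4, 13.5, 22.8, 7.2, 19.3, 24.3
Sorted: 1.4, 7.2, 13.5, 19.3, 22.8, 24.3
Best 3: 1.4, 7.2, 13.5
Average of best = 22.1 / 3 = 7.3667
Raw index = 7.3667 * 0.96 = 7.072
Handicap index = round(7.072, 1) = 7.1

7.1


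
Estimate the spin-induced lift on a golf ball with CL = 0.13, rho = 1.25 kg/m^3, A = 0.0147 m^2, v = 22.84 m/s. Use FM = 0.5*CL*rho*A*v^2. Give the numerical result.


FM = 0.5 * CL * rho * A * v^2
FM = 0.5 * 0.13 * 1.25 * 0.0147 * 22.84^2
v^2 = 521.6656
FM = 0.5 * 0.13 * 1.25 * 0.0147 * 521.6656 = 0.6231 N

0.6231 N


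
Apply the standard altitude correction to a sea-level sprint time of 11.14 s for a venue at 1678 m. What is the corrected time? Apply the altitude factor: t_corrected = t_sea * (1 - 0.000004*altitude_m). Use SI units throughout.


Correction factor = 1 - 0.000004 * 1678 = 0.993288
t_corrected = t_sea * factor = 11.14 * 0.993288
t_corrected = 11.0652 s

11.0652 s


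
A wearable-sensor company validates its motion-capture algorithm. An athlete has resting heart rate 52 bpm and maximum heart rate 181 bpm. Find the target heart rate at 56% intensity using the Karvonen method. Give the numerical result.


Target = HRrest + pct*(HRmax - HRrest)
Heart rate reserve = HRmax - HRrest = 181 - 52 = 129 bpm
Fraction = 56% = 0.56
Target = 52 + 0.56 * 129
Target = 52 + 72.24 = 124.24 bpm

124.24 bpm


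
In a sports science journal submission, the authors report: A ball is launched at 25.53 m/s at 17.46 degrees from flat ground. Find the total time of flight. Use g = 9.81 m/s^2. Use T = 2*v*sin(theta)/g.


T = 2*v*sin(theta)/g
sin(theta) = sin(17.46 deg) = 0.3
T = 2*25.53*0.3 / 9.81
T = 15.32 / 9.81 = 1.5617 s

1.5617 s


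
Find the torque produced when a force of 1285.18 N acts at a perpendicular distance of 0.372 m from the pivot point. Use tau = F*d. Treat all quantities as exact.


tau = F * d
tau = 1285.18 * 0.372
tau = 478.087 N*m

478.087 N*m


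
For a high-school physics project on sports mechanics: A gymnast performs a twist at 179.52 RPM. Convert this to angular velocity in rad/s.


omega = RPM * 2 * pi / 60
omega = 179.52 * 2 * 3.14159 / 60
omega = 1127.9574 / 60 = 18.7993 rad/s

18.7993 rad/s


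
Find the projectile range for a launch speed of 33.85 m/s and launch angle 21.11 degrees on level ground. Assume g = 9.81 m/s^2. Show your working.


R = v^2 * sin(2*theta) / g
Convert angle to radians: theta = 21.11 deg = 0.3684 rad
sin(2*theta) = sin(0.7369) = 0.672
R = 33.85^2 * 0.672 / 9.81
R = 1145.8225 * 0.672 / 9.81 = 78.4882 m

78.4882 m


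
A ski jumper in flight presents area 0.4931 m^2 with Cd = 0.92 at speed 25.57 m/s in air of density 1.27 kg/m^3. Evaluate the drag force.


Fd = 0.5 * Cd * rho * A * v^2
Fd = 0.5 * 0.92 * 1.27 * 0.4931 * 25.57^2
v^2 = 653.8249
Fd = 0.5 * 0.92 * 1.27 * 0.4931 * 653.8249 = 188.3467 N

188.3467 N


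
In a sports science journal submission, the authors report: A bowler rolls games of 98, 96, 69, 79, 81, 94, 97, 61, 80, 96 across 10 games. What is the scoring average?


Average = sum / n
Sum = 851
Average = 851 / 10 = 85.1

85.1


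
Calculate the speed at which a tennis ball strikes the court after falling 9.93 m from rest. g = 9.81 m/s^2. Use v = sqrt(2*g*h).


v = sqrt(2 * g * h)
v = sqrt(2 * 9.81 * 9.93)
v = sqrt(194.8266) = 13.958 m/s

13.958 m/s


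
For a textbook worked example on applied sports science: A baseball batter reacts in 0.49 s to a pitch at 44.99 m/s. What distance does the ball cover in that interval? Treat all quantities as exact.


d = v * t
d = 44.99 * 0.49
d = 22.0451 m

22.0451 m


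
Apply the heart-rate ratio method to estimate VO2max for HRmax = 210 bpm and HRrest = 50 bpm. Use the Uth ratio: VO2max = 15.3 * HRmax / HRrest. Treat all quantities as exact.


VO2max = 15.3 * HRmax / HRrest
VO2max = 15.3 * 210 / 50
VO2max = 3213 / 50 = 64.26 mL/kg/min

64.26 mL/kg/min


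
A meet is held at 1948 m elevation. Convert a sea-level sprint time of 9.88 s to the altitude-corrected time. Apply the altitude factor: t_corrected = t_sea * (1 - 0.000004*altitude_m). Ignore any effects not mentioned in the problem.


Correction factor = 1 - 0.000004 * 1948 = 0.992208
t_corrected = t_sea * factor = 9.88 * 0.992208
t_corrected = 9.803 s

9.803 s


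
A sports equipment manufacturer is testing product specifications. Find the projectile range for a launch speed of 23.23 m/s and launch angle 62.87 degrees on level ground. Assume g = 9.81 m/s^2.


R = v^2 * sin(2*theta) / g
Convert angle to radians: theta = 62.87 deg = 1.0973 rad
sin(2*theta) = sin(2.1946) = 0.8117
R = 23.23^2 * 0.8117 / 9.81
R = 539.6329 * 0.8117 / 9.81 = 44.649 m

44.649 m


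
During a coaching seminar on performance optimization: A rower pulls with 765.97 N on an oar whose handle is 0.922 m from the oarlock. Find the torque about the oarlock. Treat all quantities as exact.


tau = F * d
tau = 765.97 * 0.922
tau = 706.2243 N*m

706.2243 N*m


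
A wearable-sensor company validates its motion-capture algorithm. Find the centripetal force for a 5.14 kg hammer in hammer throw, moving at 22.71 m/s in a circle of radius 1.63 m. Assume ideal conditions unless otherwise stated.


Fc = m * v^2 / r
v^2 = 22.71^2 = 515.7441
Fc = 5.14 * 515.7441 / 1.63
Fc = 2650.9247 / 1.63 = 1626.3342 N

1626.3342 N


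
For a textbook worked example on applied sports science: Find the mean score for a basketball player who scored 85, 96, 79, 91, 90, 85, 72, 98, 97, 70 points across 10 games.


Average = sum / n
Sum = 863
Average = 863 / 10 = 86.3

86.3


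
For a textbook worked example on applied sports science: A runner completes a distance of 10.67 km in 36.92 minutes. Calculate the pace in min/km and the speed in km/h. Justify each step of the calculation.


Pace = time / distance = 36.92 min / 10.67 km = 3.4602 min/km
Speed = distance / time_in_hours = 10.67 / 0.6153 hr
Speed = 17.3402 km/h

3.4602 min/km, 17.3402 km/h


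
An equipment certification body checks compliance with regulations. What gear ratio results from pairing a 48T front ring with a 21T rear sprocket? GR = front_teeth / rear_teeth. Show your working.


GR = front_teeth / rear_teeth
GR = 48 / 21
GR = 2.2857

2.2857


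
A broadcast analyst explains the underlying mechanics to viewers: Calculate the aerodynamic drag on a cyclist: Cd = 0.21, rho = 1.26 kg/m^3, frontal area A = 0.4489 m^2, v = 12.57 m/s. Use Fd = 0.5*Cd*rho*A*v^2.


Fd = 0.5 * Cd * rho * A * v^2
Fd = 0.5 * 0.21 * 1.26 * 0.4489 * 12.57^2
v^2 = 158.0049
Fd = 0.5 * 0.21 * 1.26 * 0.4489 * 158.0049 = 9.3838 N

9.3838 N


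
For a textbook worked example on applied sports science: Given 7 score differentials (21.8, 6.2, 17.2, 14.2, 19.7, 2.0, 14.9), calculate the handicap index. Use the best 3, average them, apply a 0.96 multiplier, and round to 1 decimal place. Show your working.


All differentials: 21.8, 6.2, 17.2, 14.2, 19.7, 2.0, 14.9
Sorted: 2.0, 6.2, 14.2, 14.9, 17.2, 19.7, 21.8
Best 3: 2.0, 6.2, 14.2
Average of best = 22.4 / 3 = 7.4667
Raw index = 7.4667 * 0.96 = 7.168
Handicap index = round(7.168, 1) = 7.2

7.2


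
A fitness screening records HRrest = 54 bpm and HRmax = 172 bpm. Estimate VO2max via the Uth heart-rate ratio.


VO2max = 15.3 * HRmax / HRrest
VO2max = 15.3 * 172 / 54
VO2max = 2631.6 / 54 = 48.7333 mL/kg/min

48.7333 mL/kg/min


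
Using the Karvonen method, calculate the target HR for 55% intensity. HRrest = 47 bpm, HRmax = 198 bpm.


Target = HRrest + pct*(HRmax - HRrest)
Heart rate reserve = HRmax - HRrest = 198 - 47 = 151 bpm
Fraction = 55% = 0.55
Target = 47 + 0.55 * 151
Target = 47 + 83.05 = 130.05 bpm

130.05 bpm


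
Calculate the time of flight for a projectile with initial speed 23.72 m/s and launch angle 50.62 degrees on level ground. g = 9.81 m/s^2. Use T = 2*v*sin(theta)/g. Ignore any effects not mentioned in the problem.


T = 2*v*sin(theta)/g
sin(theta) = sin(50.62 deg) = 0.773
T = 2*23.72*0.773 / 9.81
T = 36.669 / 9.81 = 3.7379 s

3.7379 s


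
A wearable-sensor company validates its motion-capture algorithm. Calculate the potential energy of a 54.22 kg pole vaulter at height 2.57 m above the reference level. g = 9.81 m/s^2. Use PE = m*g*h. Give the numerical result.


PE = m * g * h
PE = 54.22 * 9.81 * 2.57
PE = 531.8982 * 2.57 = 1366.9784 J

1366.9784 J


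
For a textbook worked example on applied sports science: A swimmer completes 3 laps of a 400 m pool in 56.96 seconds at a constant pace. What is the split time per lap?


Split time = total_time / n_laps = 56.96 / 3
Split time = 18.9867 s per lap

18.9867 s


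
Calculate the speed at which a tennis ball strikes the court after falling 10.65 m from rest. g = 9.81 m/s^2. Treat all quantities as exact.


v = sqrt(2 * g * h)
v = sqrt(2 * 9.81 * 10.65)
v = sqrt(208.953) = 14.4552 m/s

14.4552 m/s


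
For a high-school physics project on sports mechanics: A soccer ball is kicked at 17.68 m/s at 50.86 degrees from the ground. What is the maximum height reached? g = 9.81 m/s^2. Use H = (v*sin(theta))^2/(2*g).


H = (v*sin(theta))^2 / (2*g)
vy = v*sin(theta) = 17.68 * sin(50.86 deg) = 13.7127 m/s
H = vy^2 / (2*g) = 188.0385 / (2*9.81)
H = 188.0385 / 19.62 = 9.584 m

9.584 m


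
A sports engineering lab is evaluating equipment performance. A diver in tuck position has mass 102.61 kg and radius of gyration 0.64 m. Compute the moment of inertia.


I = m * k^2
I = 102.61 * 0.64^2
I = 102.61 * 0.4096 = 42.0291 kg*m^2

42.0291 kg*m^2


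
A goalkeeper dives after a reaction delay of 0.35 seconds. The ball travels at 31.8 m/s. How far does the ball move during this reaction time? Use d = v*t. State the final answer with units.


d = v * t
d = 31.8 * 0.35
d = 11.13 m

11.13 m


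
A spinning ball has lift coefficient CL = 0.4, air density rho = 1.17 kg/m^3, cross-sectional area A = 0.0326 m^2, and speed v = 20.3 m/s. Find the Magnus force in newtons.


FM = 0.5 * CL * rho * A * v^2
FM = 0.5 * 0.4 * 1.17 * 0.0326 * 20.3^2
v^2 = 412.09
FM = 0.5 * 0.4 * 1.17 * 0.0326 * 412.09 = 3.1436 N

3.1436 N


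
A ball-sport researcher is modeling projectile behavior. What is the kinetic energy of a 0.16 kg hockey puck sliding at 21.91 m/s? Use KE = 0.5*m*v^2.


KE = 0.5 * m * v^2
KE = 0.5 * 0.16 * 21.91^2
KE = 0.5 * 0.16 * 480.0481 = 38.4038 J

38.4038 J


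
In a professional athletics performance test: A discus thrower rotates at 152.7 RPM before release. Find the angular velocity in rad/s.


omega = RPM * 2 * pi / 60
omega = 152.7 * 2 * 3.14159 / 60
omega = 959.4424 / 60 = 15.9907 rad/s

15.9907 rad/s


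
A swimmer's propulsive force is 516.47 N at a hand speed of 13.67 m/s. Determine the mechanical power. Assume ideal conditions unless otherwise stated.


P = F * v
P = 516.47 * 13.67
P = 7060.1449 W

7060.1449 W


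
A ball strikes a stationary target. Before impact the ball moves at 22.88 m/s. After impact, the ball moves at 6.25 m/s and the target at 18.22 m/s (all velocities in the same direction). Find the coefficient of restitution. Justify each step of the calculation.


e = (v2_after - v1_after) / (v1_before - v2_before)
Numerator = 18.22 - 6.25 = 11.97
Denominator = 22.88 - 0 = 22.88
e = 11.97 / 22.88 = 0.5232

0.5232


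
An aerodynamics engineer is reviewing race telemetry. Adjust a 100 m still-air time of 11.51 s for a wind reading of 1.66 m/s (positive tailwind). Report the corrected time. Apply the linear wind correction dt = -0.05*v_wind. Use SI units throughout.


dt = -0.05 * v_wind = -0.05 * 1.66 = -0.083 s
t_corrected = t_still + dt = 11.51 + (-0.083)
t_corrected = 11.427 s

11.427 s


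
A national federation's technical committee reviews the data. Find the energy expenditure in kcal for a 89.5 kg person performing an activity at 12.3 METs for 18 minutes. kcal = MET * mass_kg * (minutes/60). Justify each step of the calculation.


kcal = MET * mass * time_hr
Convert time: 18 min = 0.3 hr
kcal = 12.3 * 89.5 * 0.3
kcal = 330.255 kcal

330.255 kcal


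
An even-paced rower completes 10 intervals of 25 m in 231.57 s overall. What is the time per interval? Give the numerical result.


Split time = total_time / n_laps = 231.57 / 10
Split time = 23.157 s per lap

23.157 s


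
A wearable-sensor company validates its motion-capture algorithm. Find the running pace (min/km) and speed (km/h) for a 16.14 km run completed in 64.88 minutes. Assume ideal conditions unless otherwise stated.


Pace = time / distance = 64.88 min / 16.14 km = 4.0198 min/km
Speed = distance / time_in_hours = 16.14 / 1.0813 hr
Speed = 14.926 km/h

4.0198 min/km, 14.926 km/h


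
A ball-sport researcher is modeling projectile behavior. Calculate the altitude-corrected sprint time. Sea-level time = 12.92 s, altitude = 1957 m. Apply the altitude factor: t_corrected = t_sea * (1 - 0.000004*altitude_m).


Correction factor = 1 - 0.000004 * 1957 = 0.992172
t_corrected = t_sea * factor = 12.92 * 0.992172
t_corrected = 12.8189 s

12.8189 s


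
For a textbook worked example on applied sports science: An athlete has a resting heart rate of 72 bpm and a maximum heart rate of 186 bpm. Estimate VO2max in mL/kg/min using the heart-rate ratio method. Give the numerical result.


VO2max = 15.3 * HRmax / HRrest
VO2max = 15.3 * 186 / 72
VO2max = 2845.8 / 72 = 39.525 mL/kg/min

39.525 mL/kg/min


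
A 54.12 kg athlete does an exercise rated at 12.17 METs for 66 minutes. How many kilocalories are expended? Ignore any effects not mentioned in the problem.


kcal = MET * mass * time_hr
Convert time: 66 min = 1.1 hr
kcal = 12.17 * 54.12 * 1.1
kcal = 724.5044 kcal

724.5044 kcal


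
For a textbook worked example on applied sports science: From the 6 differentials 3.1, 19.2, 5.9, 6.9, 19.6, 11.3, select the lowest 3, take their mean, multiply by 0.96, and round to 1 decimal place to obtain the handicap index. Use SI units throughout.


All differentials: 3.1, 19.2, 5.9, 6.9, 19.6, 11.3
Sorted: 3.1, 5.9, 6.9, 11.3, 19.2, 19.6
Best 3: 3.1, 5.9, 6.9
Average of best = 15.9 / 3 = 5.3
Raw index = 5.3 * 0.96 = 5.088
Handicap index = round(5.088, 1) = 5.1

5.1


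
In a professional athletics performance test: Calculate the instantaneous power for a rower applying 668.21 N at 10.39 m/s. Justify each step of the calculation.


P = F * v
P = 668.21 * 10.39
P = 6942.7019 W

6942.7019 W


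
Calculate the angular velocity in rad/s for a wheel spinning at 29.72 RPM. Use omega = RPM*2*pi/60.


omega = RPM * 2 * pi / 60
omega = 29.72 * 2 * 3.14159 / 60
omega = 186.7363 / 60 = 3.1123 rad/s

3.1123 rad/s


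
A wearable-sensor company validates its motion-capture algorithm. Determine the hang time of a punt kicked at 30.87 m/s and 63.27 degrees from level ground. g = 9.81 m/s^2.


T = 2*v*sin(theta)/g
sin(theta) = sin(63.27 deg) = 0.8931
T = 2*30.87*0.8931 / 9.81
T = 55.1422 / 9.81 = 5.621 s

5.621 s


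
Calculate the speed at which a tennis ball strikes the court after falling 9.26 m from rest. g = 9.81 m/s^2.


v = sqrt(2 * g * h)
v = sqrt(2 * 9.81 * 9.26)
v = sqrt(181.6812) = 13.4789 m/s

13.4789 m/s


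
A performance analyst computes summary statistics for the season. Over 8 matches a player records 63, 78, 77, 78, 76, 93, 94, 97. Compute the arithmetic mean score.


Average = sum / n
Sum = 656
Average = 656 / 8 = 82

82


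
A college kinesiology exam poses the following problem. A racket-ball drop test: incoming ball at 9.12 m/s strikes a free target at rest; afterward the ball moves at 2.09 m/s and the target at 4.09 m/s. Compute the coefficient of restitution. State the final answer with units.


e = (v2_after - v1_after) / (v1_before - v2_before)
Numerator = 4.09 - 2.09 = 2
Denominator = 9.12 - 0 = 9.12
e = 2 / 9.12 = 0.2193

0.2193


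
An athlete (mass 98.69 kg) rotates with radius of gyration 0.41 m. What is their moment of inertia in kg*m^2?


I = m * k^2
I = 98.69 * 0.41^2
I = 98.69 * 0.1681 = 16.5898 kg*m^2

16.5898 kg*m^2


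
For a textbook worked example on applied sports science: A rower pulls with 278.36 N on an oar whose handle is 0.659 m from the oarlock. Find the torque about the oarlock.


tau = F * d
tau = 278.36 * 0.659
tau = 183.4392 N*m

183.4392 N*m


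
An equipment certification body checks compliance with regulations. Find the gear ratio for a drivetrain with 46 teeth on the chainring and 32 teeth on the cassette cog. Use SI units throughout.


GR = front_teeth / rear_teeth
GR = 46 / 32
GR = 1.4375

1.4375


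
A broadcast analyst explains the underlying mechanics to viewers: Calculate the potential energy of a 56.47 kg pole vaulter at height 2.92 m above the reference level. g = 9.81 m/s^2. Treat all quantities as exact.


PE = m * g * h
PE = 56.47 * 9.81 * 2.92
PE = 553.9707 * 2.92 = 1617.5944 J

1617.5944 J


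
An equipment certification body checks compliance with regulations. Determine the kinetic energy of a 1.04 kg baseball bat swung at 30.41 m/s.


KE = 0.5 * m * v^2
KE = 0.5 * 1.04 * 30.41^2
KE = 0.5 * 1.04 * 924.7681 = 480.8794 J

480.8794 J


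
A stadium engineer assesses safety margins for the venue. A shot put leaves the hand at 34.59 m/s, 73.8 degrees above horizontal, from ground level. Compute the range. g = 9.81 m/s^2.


R = v^2 * sin(2*theta) / g
Convert angle to radians: theta = 73.8 deg = 1.2881 rad
sin(2*theta) = sin(2.5761) = 0.5358
R = 34.59^2 * 0.5358 / 9.81
R = 1196.4681 * 0.5358 / 9.81 = 65.3516 m

65.3516 m


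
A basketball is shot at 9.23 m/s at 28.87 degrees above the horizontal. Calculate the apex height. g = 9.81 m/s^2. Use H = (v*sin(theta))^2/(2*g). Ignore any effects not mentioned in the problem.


H = (v*sin(theta))^2 / (2*g)
vy = v*sin(theta) = 9.23 * sin(28.87 deg) = 4.4565 m/s
H = vy^2 / (2*g) = 19.8601 / (2*9.81)
H = 19.8601 / 19.62 = 1.0122 m

1.0122 m


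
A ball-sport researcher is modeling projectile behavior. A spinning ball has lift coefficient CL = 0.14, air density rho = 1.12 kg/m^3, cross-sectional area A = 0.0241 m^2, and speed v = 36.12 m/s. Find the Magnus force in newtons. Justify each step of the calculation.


FM = 0.5 * CL * rho * A * v^2
FM = 0.5 * 0.14 * 1.12 * 0.0241 * 36.12^2
v^2 = 1304.6544
FM = 0.5 * 0.14 * 1.12 * 0.0241 * 1304.6544 = 2.4651 N

2.4651 N


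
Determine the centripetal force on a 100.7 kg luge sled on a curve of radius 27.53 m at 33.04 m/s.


Fc = m * v^2 / r
v^2 = 33.04^2 = 1091.6416
Fc = 100.7 * 1091.6416 / 27.53
Fc = 109928.3091 / 27.53 = 3993.037 N

3993.037 N


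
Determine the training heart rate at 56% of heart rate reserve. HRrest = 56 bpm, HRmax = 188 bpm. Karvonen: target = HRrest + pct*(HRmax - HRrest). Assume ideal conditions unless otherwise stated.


Target = HRrest + pct*(HRmax - HRrest)
Heart rate reserve = HRmax - HRrest = 188 - 56 = 132 bpm
Fraction = 56% = 0.56
Target = 56 + 0.56 * 132
Target = 56 + 73.92 = 129.92 bpm

129.92 bpm


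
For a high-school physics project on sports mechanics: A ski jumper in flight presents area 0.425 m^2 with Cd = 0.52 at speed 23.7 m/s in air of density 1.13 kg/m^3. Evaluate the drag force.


Fd = 0.5 * Cd * rho * A * v^2
Fd = 0.5 * 0.52 * 1.13 * 0.425 * 23.7^2
v^2 = 561.69
Fd = 0.5 * 0.52 * 1.13 * 0.425 * 561.69 = 70.1354 N

70.1354 N


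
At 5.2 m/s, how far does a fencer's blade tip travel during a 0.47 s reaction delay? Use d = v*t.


d = v * t
d = 5.2 * 0.47
d = 2.444 m

2.444 m


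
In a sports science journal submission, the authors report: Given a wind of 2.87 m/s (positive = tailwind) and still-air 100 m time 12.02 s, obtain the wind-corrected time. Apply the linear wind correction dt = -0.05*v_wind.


dt = -0.05 * v_wind = -0.05 * 2.87 = -0.1435 s
t_corrected = t_still + dt = 12.02 + (-0.1435)
t_corrected = 11.8765 s

11.8765 s


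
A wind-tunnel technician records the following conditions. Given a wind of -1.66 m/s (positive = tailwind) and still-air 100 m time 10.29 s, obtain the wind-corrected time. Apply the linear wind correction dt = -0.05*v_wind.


dt = -0.05 * v_wind = -0.05 * -1.66 = 0.083 s
t_corrected = t_still + dt = 10.29 + (0.083)
t_corrected = 10.373 s

10.373 s


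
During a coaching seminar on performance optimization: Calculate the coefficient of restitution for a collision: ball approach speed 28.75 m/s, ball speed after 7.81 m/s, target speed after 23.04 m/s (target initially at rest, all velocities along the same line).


e = (v2_after - v1_after) / (v1_before - v2_before)
Numerator = 23.04 - 7.81 = 15.23
Denominator = 28.75 - 0 = 28.75
e = 15.23 / 28.75 = 0.5297

0.5297


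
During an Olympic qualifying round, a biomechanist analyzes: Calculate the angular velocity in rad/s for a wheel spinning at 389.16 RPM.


omega = RPM * 2 * pi / 60
omega = 389.16 * 2 * 3.14159 / 60
omega = 2445.1644 / 60 = 40.7527 rad/s

40.7527 rad/s


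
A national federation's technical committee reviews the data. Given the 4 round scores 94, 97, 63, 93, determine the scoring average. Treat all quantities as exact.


Average = sum / n
Sum = 347
Average = 347 / 4 = 86.75

86.75


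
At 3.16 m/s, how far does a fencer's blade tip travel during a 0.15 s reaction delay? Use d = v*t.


d = v * t
d = 3.16 * 0.15
d = 0.474 m

0.474 m


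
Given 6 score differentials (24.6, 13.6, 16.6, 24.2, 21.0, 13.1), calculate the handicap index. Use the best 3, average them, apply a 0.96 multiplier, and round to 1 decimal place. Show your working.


All differentials: 24.6, 13.6, 16.6, 24.2, 21.0, 13.1
Sorted: 13.1, 13.6, 16.6, 21.0, 24.2, 24.6
Best 3: 13.1, 13.6, 16.6
Average of best = 43.3 / 3 = 14.4333
Raw index = 14.4333 * 0.96 = 13.856
Handicap index = round(13.856, 1) = 13.9

13.9


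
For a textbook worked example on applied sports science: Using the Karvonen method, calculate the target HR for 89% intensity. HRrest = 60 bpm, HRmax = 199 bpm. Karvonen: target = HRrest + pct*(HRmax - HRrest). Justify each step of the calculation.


Target = HRrest + pct*(HRmax - HRrest)
Heart rate reserve = HRmax - HRrest = 199 - 60 = 139 bpm
Fraction = 89% = 0.89
Target = 60 + 0.89 * 139
Target = 60 + 123.71 = 183.71 bpm

183.71 bpm


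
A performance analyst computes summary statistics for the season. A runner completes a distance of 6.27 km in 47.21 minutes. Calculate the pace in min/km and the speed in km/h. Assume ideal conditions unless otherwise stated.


Pace = time / distance = 47.21 min / 6.27 km = 7.5295 min/km
Speed = distance / time_in_hours = 6.27 / 0.7868 hr
Speed = 7.9687 km/h

7.5295 min/km, 7.9687 km/h


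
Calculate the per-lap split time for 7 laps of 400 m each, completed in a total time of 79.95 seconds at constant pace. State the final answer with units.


Split time = total_time / n_laps = 79.95 / 7
Split time = 11.4214 s per lap

11.4214 s


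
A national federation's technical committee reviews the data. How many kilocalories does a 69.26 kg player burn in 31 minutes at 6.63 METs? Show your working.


kcal = MET * mass * time_hr
Convert time: 31 min = 0.5167 hr
kcal = 6.63 * 69.26 * 0.5167
kcal = 237.2501 kcal

237.2501 kcal


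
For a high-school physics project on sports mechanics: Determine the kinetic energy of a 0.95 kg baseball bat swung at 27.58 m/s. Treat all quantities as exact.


KE = 0.5 * m * v^2
KE = 0.5 * 0.95 * 27.58^2
KE = 0.5 * 0.95 * 760.6564 = 361.3118 J

361.3118 J


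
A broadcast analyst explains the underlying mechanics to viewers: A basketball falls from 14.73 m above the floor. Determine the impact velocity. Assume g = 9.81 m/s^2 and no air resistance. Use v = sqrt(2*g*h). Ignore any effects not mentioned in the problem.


v = sqrt(2 * g * h)
v = sqrt(2 * 9.81 * 14.73)
v = sqrt(289.0026) = 17.0001 m/s

17.0001 m/s


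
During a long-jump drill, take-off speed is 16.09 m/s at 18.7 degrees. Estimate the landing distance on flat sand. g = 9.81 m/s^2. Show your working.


R = v^2 * sin(2*theta) / g
Convert angle to radians: theta = 18.7 deg = 0.3264 rad
sin(2*theta) = sin(0.6528) = 0.6074
R = 16.09^2 * 0.6074 / 9.81
R = 258.8881 * 0.6074 / 9.81 = 16.0288 m

16.0288 m


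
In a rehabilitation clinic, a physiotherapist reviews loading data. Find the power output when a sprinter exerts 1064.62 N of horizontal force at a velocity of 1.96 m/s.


P = F * v
P = 1064.62 * 1.96
P = 2086.6552 W

2086.6552 W


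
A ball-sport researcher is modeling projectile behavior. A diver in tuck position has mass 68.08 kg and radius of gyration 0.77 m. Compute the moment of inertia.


I = m * k^2
I = 68.08 * 0.77^2
I = 68.08 * 0.5929 = 40.3646 kg*m^2

40.3646 kg*m^2


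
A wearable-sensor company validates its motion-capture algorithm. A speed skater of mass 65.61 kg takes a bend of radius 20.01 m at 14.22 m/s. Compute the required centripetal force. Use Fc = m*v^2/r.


Fc = m * v^2 / r
v^2 = 14.22^2 = 202.2084
Fc = 65.61 * 202.2084 / 20.01
Fc = 13266.8931 / 20.01 = 663.0131 N

663.0131 N


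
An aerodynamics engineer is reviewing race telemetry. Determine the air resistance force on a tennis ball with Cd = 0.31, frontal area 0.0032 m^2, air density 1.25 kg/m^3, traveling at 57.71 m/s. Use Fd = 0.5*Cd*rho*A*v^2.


Fd = 0.5 * Cd * rho * A * v^2
Fd = 0.5 * 0.31 * 1.25 * 0.0032 * 57.71^2
v^2 = 3330.4441
Fd = 0.5 * 0.31 * 1.25 * 0.0032 * 3330.4441 = 2.0649 N

2.0649 N


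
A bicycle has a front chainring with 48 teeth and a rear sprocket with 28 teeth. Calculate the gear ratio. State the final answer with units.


GR = front_teeth / rear_teeth
GR = 48 / 28
GR = 1.7143

1.7143


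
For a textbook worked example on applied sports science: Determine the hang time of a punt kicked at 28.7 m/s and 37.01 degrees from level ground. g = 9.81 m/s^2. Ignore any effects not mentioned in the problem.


T = 2*v*sin(theta)/g
sin(theta) = sin(37.01 deg) = 0.602
T = 2*28.7*0.602 / 9.81
T = 34.5522 / 9.81 = 3.5221 s

3.5221 s


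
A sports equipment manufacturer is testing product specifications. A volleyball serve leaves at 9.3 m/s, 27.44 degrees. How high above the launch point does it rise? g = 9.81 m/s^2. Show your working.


H = (v*sin(theta))^2 / (2*g)
vy = v*sin(theta) = 9.3 * sin(27.44 deg) = 4.2856 m/s
H = vy^2 / (2*g) = 18.3665 / (2*9.81)
H = 18.3665 / 19.62 = 0.9361 m

0.9361 m


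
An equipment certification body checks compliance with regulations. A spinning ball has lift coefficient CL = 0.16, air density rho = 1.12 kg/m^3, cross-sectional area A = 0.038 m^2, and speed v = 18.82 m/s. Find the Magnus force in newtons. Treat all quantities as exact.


FM = 0.5 * CL * rho * A * v^2
FM = 0.5 * 0.16 * 1.12 * 0.038 * 18.82^2
v^2 = 354.1924
FM = 0.5 * 0.16 * 1.12 * 0.038 * 354.1924 = 1.206 N

1.206 N


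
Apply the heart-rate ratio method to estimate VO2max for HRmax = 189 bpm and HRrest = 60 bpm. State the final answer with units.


VO2max = 15.3 * HRmax / HRrest
VO2max = 15.3 * 189 / 60
VO2max = 2891.7 / 60 = 48.195 mL/kg/min

48.195 mL/kg/min


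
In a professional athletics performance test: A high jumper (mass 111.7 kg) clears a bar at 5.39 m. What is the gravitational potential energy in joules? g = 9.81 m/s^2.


PE = m * g * h
PE = 111.7 * 9.81 * 5.39
PE = 1095.777 * 5.39 = 5906.238 J

5906.238 J


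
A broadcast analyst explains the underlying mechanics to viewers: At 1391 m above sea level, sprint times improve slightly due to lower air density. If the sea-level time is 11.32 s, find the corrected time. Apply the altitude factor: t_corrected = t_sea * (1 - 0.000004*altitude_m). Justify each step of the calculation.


Correction factor = 1 - 0.000004 * 1391 = 0.994436
t_corrected = t_sea * factor = 11.32 * 0.994436
t_corrected = 11.257 s

11.257 s


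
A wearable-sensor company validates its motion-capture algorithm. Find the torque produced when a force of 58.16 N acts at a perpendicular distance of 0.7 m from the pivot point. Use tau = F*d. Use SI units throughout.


tau = F * d
tau = 58.16 * 0.7
tau = 40.712 N*m

40.712 N*m


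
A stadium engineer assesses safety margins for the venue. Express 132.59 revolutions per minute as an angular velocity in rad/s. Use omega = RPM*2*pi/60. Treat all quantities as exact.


omega = RPM * 2 * pi / 60
omega = 132.59 * 2 * 3.14159 / 60
omega = 833.0875 / 60 = 13.8848 rad/s

13.8848 rad/s


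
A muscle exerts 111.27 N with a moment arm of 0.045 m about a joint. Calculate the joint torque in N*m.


tau = F * d
tau = 111.27 * 0.045
tau = 5.0071 N*m

5.0071 N*m


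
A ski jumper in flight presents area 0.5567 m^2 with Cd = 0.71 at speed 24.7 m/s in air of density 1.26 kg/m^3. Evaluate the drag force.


Fd = 0.5 * Cd * rho * A * v^2
Fd = 0.5 * 0.71 * 1.26 * 0.5567 * 24.7^2
v^2 = 610.09
Fd = 0.5 * 0.71 * 1.26 * 0.5567 * 610.09 = 151.9197 N

151.9197 N


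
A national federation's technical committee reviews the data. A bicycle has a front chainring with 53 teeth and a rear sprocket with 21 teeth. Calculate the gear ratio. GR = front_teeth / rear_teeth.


GR = front_teeth / rear_teeth
GR = 53 / 21
GR = 2.5238

2.5238


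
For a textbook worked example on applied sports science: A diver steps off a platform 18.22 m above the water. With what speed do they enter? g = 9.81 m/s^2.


v = sqrt(2 * g * h)
v = sqrt(2 * 9.81 * 18.22)
v = sqrt(357.4764) = 18.907 m/s

18.907 m/s


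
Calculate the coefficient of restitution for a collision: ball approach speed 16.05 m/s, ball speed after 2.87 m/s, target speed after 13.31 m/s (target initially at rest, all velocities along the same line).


e = (v2_after - v1_after) / (v1_before - v2_before)
Numerator = 13.31 - 2.87 = 10.44
Denominator = 16.05 - 0 = 16.05
e = 10.44 / 16.05 = 0.6505

0.6505


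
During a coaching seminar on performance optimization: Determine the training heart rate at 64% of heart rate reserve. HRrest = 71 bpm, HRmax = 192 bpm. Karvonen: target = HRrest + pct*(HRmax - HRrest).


Target = HRrest + pct*(HRmax - HRrest)
Heart rate reserve = HRmax - HRrest = 192 - 71 = 121 bpm
Fraction = 64% = 0.64
Target = 71 + 0.64 * 121
Target = 71 + 77.44 = 148.44 bpm

148.44 bpm


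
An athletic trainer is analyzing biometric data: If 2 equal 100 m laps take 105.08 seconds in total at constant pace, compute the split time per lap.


Split time = total_time / n_laps = 105.08 / 2
Split time = 52.54 s per lap

52.54 s


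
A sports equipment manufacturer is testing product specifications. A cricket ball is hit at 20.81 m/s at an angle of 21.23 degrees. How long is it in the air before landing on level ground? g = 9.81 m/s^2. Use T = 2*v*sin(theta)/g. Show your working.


T = 2*v*sin(theta)/g
sin(theta) = sin(21.23 deg) = 0.3621
T = 2*20.81*0.3621 / 9.81
T = 15.0711 / 9.81 = 1.5363 s

1.5363 s
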